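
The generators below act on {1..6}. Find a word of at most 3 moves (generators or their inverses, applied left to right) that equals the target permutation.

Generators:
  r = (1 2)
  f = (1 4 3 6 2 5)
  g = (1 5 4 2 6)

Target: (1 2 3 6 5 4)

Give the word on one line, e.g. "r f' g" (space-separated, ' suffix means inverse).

  after g': (1 6 2 4 5)
  after f: (1 2 3 6 5 4)

g' f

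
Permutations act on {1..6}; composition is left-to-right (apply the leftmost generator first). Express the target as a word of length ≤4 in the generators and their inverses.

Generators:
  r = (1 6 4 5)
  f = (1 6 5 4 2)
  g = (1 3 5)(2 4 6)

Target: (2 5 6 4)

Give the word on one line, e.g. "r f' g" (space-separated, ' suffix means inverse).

f' r' f

  after f': (1 2 4 5 6)
  after r': (1 2 6 5)
  after f: (2 5 6 4)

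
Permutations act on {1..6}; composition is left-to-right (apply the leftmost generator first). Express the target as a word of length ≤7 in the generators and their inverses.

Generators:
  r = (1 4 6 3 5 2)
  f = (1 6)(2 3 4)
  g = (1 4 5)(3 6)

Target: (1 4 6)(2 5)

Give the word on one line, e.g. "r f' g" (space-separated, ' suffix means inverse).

  after g': (1 5 4)(3 6)
  after g': (1 4 5)
  after g': (3 6)
  after r': (1 2 5 3 4)
  after f': (1 4 6)(2 5)

g' g' g' r' f'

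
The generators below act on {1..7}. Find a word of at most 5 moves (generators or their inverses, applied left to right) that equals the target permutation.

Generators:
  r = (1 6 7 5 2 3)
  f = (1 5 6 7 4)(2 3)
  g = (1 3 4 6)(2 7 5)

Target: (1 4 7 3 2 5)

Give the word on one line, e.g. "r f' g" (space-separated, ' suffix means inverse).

r g' r' r' r'

  after r: (1 6 7 5 2 3)
  after g': (1 4 3 6 2)
  after r': (1 4 2 3)(5 7 6)
  after r': (1 4 5 6 7)
  after r': (1 4 7 3 2 5)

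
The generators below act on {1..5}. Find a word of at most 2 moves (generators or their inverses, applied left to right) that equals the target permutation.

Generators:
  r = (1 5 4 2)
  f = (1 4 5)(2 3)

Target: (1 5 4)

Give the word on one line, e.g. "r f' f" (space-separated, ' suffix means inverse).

f f

  after f: (1 4 5)(2 3)
  after f: (1 5 4)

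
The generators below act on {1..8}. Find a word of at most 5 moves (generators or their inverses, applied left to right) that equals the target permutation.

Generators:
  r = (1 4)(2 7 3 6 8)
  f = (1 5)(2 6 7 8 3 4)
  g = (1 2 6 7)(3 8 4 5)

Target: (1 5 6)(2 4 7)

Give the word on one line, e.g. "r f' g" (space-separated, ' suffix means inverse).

  after r: (1 4)(2 7 3 6 8)
  after g: (1 5 3 7 8 6 4 2)
  after r: (1 5 6)(2 4 7)

r g r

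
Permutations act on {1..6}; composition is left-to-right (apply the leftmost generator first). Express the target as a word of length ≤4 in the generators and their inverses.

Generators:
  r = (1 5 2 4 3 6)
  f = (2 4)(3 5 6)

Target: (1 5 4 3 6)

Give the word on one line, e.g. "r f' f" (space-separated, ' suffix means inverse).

  after r: (1 5 2 4 3 6)
  after f': (1 3 5 4 6)
  after f': (1 6)(2 4 5)
  after f': (1 5 4 3 6)

r f' f' f'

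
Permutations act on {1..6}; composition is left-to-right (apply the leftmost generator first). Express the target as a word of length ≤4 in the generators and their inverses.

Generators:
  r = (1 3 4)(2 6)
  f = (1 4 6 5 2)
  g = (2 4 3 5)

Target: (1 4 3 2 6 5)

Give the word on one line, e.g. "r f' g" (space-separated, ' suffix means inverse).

  after g: (2 4 3 5)
  after f: (1 4 3 2 6 5)

g f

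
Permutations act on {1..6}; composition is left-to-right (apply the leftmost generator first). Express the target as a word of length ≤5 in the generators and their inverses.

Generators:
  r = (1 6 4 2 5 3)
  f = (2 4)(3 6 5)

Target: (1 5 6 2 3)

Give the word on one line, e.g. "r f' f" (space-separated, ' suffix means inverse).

  after r: (1 6 4 2 5 3)
  after r: (1 4 5)(2 3 6)
  after f': (1 2 5)(4 6)
  after r: (1 5 6 2 3)

r r f' r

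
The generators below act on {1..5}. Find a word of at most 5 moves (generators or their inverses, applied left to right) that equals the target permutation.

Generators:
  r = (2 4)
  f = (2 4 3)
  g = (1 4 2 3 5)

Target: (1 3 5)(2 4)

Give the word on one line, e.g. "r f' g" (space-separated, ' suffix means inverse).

g r' f'

  after g: (1 4 2 3 5)
  after r': (1 2 3 5)
  after f': (1 3 5)(2 4)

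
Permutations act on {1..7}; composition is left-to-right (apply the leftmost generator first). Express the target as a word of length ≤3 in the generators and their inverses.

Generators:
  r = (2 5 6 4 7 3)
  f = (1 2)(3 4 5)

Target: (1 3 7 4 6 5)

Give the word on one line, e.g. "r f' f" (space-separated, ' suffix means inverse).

f r f

  after f: (1 2)(3 4 5)
  after r: (1 5 2)(3 7)(4 6)
  after f: (1 3 7 4 6 5)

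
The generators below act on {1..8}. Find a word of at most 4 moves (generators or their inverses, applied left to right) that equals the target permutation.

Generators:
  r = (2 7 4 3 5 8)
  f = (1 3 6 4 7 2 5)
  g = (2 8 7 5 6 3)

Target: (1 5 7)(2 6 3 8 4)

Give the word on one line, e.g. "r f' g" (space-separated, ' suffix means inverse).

r r f'

  after r: (2 7 4 3 5 8)
  after r: (2 4 5)(3 8 7)
  after f': (1 5 7)(2 6 3 8 4)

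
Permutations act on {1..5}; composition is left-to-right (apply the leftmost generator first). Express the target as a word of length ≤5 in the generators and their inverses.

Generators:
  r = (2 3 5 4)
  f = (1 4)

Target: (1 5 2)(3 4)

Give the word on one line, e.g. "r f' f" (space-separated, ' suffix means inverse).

  after r': (2 4 5 3)
  after f: (1 4 5 3 2)
  after r': (1 5 2)(3 4)
  after f': (1 5 2 4 3)
  after f': (1 5 2)(3 4)

r' f r' f' f'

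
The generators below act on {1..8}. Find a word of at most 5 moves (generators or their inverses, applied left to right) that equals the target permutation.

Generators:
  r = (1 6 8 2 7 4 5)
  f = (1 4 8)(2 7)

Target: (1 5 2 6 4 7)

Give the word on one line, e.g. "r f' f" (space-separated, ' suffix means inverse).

f' r' r' r'

  after f': (1 8 4)(2 7)
  after r': (1 6)(4 5)(7 8)
  after r': (2 8)(5 7 6)
  after r': (1 5 2 6 4 7)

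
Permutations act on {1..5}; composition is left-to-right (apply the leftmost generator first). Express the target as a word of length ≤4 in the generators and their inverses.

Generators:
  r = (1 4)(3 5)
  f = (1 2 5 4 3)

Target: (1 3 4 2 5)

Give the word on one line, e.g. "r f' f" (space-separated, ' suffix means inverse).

  after r: (1 4)(3 5)
  after f: (1 3 4 2 5)

r f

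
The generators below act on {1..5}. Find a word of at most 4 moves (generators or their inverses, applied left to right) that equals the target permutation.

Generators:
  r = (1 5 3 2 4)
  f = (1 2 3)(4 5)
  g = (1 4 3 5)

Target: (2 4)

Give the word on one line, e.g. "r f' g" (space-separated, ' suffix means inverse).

r' g'

  after r': (1 4 2 3 5)
  after g': (2 4)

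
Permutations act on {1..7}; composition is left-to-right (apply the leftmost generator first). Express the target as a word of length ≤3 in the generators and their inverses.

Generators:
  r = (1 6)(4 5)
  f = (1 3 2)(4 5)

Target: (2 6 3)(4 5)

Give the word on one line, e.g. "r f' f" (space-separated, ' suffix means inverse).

  after r': (1 6)(4 5)
  after f: (1 6 3 2)
  after r: (2 6 3)(4 5)

r' f r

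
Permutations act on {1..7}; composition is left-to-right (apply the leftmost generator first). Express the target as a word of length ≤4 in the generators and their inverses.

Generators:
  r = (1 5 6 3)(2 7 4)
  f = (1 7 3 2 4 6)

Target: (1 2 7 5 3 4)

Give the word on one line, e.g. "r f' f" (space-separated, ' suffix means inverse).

  after f: (1 7 3 2 4 6)
  after r: (1 4 3 7)(5 6)
  after r: (1 2 7 5 3 4)

f r r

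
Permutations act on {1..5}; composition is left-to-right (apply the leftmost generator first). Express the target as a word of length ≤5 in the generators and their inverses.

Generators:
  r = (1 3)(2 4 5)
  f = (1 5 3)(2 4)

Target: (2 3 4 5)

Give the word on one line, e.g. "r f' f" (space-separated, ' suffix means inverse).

r f' f' r f

  after r: (1 3)(2 4 5)
  after f': (1 5 4)
  after f': (2 4 3 5)
  after r: (1 3 2 5 4)
  after f: (2 3 4 5)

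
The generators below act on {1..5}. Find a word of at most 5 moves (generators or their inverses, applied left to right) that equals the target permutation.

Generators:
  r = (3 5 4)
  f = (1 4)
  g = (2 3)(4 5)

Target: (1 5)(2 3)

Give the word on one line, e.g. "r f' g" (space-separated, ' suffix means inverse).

  after f: (1 4)
  after g: (1 5 4)(2 3)
  after f': (1 5)(2 3)

f g f'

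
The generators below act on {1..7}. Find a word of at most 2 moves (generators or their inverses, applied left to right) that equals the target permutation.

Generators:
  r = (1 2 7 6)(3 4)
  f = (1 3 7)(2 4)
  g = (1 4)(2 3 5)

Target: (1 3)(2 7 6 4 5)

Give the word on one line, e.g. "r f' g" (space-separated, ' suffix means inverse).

  after r: (1 2 7 6)(3 4)
  after g: (1 3)(2 7 6 4 5)

r g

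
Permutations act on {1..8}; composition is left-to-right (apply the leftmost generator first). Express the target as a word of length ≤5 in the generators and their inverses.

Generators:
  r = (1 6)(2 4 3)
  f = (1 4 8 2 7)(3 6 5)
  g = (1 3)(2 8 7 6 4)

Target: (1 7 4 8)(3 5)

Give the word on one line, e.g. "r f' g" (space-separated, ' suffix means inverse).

  after f: (1 4 8 2 7)(3 6 5)
  after f: (1 8 7 4 2)(3 5 6)
  after g: (1 7 2 3 5 4 8 6)
  after r: (1 7 4 8)(3 5)

f f g r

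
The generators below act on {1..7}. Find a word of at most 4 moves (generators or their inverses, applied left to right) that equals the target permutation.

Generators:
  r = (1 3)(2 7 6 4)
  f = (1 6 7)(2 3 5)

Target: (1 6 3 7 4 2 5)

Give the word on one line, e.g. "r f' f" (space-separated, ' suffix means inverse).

  after f': (1 7 6)(2 5 3)
  after r: (1 6 3 7 4 2 5)

f' r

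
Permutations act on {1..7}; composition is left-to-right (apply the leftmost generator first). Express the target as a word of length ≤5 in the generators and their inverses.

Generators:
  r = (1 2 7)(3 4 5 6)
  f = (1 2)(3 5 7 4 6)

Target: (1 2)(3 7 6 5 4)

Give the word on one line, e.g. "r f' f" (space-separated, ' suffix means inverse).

f' f' f'

  after f': (1 2)(3 6 4 7 5)
  after f': (3 4 5 6 7)
  after f': (1 2)(3 7 6 5 4)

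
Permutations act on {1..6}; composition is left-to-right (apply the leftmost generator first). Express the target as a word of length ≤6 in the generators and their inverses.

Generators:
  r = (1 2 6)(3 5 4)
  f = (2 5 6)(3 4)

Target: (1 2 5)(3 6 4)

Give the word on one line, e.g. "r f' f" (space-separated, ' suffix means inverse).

  after r: (1 2 6)(3 5 4)
  after f': (1 6)(2 5 3)
  after r: (2 4 3 6)
  after f: (2 3)(5 6)
  after r: (1 2 5)(3 6 4)

r f' r f r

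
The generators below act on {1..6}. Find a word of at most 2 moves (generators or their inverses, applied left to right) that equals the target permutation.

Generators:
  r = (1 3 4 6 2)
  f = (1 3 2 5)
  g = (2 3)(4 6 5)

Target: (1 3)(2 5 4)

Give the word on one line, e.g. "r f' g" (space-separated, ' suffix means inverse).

  after r': (1 2 6 4 3)
  after g: (1 3)(2 5 4)

r' g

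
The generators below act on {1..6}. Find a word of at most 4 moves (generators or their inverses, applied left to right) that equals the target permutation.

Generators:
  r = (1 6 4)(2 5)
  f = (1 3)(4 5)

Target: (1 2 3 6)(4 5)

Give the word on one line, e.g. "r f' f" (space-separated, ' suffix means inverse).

  after r': (1 4 6)(2 5)
  after f: (1 5 2 4 6 3)
  after r: (1 2)(3 6)
  after f': (1 2 3 6)(4 5)

r' f r f'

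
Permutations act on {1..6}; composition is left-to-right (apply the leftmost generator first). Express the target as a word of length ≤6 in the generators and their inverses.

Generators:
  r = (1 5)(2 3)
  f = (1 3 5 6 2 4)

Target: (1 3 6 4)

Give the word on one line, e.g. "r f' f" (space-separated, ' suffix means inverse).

r f r f' f'

  after r: (1 5)(2 3)
  after f: (1 6 2 5 3 4)
  after r: (1 6 3 4 5 2)
  after f': (1 5 6)(2 4 3)
  after f': (1 3 6 4)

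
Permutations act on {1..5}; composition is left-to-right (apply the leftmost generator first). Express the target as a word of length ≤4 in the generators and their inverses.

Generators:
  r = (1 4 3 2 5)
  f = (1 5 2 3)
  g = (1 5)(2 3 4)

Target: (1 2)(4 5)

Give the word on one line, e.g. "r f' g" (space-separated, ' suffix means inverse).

r g r' g'

  after r: (1 4 3 2 5)
  after g: (1 2)
  after r': (1 3 4)(2 5)
  after g': (1 2)(4 5)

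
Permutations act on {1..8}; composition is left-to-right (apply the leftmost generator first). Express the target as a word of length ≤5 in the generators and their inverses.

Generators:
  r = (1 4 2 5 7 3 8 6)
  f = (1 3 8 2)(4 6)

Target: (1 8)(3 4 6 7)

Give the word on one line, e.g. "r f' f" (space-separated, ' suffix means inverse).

  after r: (1 4 2 5 7 3 8 6)
  after f: (1 6 3 2 5 7 8 4)
  after r': (1 8)(3 4 6 7)

r f r'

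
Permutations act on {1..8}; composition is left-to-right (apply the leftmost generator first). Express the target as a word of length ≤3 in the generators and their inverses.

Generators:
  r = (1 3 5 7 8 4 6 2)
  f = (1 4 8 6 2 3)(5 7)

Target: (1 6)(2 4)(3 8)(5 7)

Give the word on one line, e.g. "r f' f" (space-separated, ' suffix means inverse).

  after f: (1 4 8 6 2 3)(5 7)
  after f: (1 8 2)(3 4 6)
  after f: (1 6)(2 4)(3 8)(5 7)

f f f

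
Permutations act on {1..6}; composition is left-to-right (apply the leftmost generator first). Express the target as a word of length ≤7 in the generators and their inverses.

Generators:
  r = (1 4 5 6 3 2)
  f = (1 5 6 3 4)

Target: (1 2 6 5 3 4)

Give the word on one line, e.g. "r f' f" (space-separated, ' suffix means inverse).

  after f': (1 4 3 6 5)
  after f': (1 3 5 4 6)
  after r: (1 2)(3 6 4)
  after f: (1 2 5 6)
  after f: (1 2 6 5 3 4)

f' f' r f f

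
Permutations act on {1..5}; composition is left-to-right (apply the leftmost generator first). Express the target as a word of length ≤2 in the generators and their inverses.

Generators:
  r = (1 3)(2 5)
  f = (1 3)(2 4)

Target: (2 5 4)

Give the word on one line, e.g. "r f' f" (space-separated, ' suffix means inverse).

r f'

  after r: (1 3)(2 5)
  after f': (2 5 4)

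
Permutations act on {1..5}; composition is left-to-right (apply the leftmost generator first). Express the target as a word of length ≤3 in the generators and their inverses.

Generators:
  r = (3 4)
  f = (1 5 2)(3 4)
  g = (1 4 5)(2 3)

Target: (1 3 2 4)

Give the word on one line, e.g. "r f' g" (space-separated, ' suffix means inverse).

f f g'

  after f: (1 5 2)(3 4)
  after f: (1 2 5)
  after g': (1 3 2 4)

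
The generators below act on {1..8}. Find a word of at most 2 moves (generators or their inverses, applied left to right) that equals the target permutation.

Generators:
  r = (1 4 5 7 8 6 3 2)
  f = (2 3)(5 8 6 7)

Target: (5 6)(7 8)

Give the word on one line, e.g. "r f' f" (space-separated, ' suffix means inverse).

  after f': (2 3)(5 7 6 8)
  after f': (5 6)(7 8)

f' f'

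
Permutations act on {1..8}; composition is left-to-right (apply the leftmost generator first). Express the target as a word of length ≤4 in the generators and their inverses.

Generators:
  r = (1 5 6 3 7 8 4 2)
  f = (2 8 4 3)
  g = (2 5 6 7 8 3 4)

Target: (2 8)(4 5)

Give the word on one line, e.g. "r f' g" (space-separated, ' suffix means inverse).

g' f g f'

  after g': (2 4 3 8 7 6 5)
  after f: (2 3 4)(5 8 7 6)
  after g: (2 4 5 3)
  after f': (2 8)(4 5)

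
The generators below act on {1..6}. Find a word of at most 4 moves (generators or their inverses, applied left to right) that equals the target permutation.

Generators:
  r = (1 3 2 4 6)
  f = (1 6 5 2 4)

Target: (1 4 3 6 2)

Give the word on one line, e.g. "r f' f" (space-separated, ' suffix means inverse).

  after r': (1 6 4 2 3)
  after r': (1 4 3 6 2)

r' r'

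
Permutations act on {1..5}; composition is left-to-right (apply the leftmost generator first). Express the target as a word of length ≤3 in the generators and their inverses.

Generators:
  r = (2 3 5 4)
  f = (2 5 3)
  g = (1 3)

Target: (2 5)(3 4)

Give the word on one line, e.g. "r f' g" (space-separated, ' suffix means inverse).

r' r'

  after r': (2 4 5 3)
  after r': (2 5)(3 4)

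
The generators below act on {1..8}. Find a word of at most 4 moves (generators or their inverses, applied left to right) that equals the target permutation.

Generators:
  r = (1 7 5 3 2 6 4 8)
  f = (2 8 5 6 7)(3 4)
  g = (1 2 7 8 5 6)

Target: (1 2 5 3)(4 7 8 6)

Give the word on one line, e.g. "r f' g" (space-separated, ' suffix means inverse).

r g'

  after r: (1 7 5 3 2 6 4 8)
  after g': (1 2 5 3)(4 7 8 6)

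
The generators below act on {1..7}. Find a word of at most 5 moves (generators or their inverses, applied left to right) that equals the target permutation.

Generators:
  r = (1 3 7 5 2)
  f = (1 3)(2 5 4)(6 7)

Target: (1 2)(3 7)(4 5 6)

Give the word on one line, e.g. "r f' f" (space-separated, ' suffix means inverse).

  after r': (1 2 5 7 3)
  after f': (1 4 5 6 7)
  after r: (1 4 2)(3 7)(5 6)
  after f': (1 5 7)(2 3 6)
  after f': (1 2)(3 7)(4 5 6)

r' f' r f' f'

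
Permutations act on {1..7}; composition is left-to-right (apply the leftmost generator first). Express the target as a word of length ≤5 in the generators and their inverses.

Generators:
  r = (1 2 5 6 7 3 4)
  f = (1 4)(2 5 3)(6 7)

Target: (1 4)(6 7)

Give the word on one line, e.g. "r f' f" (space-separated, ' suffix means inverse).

  after f: (1 4)(2 5 3)(6 7)
  after f: (2 3 5)
  after f: (1 4)(6 7)

f f f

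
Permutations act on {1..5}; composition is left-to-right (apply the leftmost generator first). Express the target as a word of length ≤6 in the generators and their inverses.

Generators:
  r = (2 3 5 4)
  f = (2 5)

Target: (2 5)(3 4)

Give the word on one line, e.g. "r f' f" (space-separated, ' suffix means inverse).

  after r: (2 3 5 4)
  after f: (2 3)(4 5)
  after f: (2 3 5 4)
  after r: (2 5)(3 4)

r f f r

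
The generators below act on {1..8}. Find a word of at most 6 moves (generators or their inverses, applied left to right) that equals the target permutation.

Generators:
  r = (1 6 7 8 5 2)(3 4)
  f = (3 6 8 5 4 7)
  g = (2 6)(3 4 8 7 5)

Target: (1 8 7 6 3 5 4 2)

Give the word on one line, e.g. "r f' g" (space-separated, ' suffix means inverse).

  after g': (2 6)(3 5 7 8 4)
  after g': (3 7 4 5 8)
  after r: (1 6 7 3 8 4 2)
  after f: (1 8 7 6 3 5 4 2)

g' g' r f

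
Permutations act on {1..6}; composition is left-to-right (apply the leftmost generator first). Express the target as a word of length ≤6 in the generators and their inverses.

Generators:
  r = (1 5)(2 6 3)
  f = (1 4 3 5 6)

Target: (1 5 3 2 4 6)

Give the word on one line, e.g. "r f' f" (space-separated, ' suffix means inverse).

f f r' f'

  after f: (1 4 3 5 6)
  after f: (1 3 6 4 5)
  after r': (1 6 4)(2 3)
  after f': (1 5 3 2 4 6)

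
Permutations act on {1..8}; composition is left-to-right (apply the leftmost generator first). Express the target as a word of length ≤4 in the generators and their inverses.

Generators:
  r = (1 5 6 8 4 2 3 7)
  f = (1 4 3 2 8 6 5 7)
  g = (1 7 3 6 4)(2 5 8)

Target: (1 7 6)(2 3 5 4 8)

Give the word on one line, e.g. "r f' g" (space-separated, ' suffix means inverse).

f f g'

  after f: (1 4 3 2 8 6 5 7)
  after f: (1 3 8 5)(2 6 7 4)
  after g': (1 7 6)(2 3 5 4 8)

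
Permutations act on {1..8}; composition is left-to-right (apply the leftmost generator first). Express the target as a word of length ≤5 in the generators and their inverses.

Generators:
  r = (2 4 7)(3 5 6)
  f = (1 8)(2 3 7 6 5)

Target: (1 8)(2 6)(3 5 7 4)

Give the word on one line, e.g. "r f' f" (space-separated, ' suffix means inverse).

  after r: (2 4 7)(3 5 6)
  after r: (2 7 4)(3 6 5)
  after f: (1 8)(2 6)(3 5 7 4)

r r f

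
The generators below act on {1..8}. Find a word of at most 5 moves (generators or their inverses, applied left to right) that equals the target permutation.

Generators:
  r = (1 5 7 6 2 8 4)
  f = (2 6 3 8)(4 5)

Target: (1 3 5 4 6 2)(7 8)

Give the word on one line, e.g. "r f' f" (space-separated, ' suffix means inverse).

  after r': (1 4 8 2 6 7 5)
  after r': (1 8 6 5 4 2 7)
  after f': (1 3 6 4 8 2 7)
  after r': (1 3 7 4 2 5)(6 8)
  after r': (1 3 5 4 6 2)(7 8)

r' r' f' r' r'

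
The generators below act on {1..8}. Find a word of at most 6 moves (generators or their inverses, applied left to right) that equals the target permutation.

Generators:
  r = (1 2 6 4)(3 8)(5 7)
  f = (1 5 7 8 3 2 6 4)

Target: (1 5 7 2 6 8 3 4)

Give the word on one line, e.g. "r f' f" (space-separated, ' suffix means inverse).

  after r: (1 2 6 4)(3 8)(5 7)
  after r: (1 6)(2 4)
  after f: (1 4 6 5 7 8 3 2)
  after r: (3 6 7)
  after f: (1 5 7 2 6 8 3 4)

r r f r f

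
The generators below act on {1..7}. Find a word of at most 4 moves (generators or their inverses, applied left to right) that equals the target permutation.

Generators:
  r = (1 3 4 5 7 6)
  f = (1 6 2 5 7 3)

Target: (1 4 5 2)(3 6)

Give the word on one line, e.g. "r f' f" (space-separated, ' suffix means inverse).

  after f': (1 3 7 5 2 6)
  after r: (1 4 5 2)(3 6)

f' r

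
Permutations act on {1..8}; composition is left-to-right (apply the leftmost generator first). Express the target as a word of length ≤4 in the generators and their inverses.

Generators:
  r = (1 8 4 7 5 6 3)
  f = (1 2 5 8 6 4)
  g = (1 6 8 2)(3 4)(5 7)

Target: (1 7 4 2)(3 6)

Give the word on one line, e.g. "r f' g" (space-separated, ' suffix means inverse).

f f r'

  after f: (1 2 5 8 6 4)
  after f: (1 5 6)(2 8 4)
  after r': (1 7 4 2)(3 6)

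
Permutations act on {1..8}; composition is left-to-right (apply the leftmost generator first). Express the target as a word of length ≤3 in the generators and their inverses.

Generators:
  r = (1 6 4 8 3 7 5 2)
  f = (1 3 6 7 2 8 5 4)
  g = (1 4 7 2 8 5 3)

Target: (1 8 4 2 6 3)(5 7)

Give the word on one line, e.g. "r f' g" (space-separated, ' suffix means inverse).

f' f' g'

  after f': (1 4 5 8 2 7 6 3)
  after f': (1 5 2 6)(3 4 8 7)
  after g': (1 8 4 2 6 3)(5 7)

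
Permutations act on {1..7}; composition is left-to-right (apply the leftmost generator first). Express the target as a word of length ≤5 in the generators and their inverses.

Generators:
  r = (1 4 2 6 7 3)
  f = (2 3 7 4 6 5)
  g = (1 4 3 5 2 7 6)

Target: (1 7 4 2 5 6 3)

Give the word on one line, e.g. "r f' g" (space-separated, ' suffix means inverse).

  after r': (1 3 7 6 2 4)
  after r': (1 7 2)(3 6 4)
  after g': (1 2 6)(3 7 5)
  after f: (1 3 4 6)(2 5 7)
  after r': (1 7 4 2 5 6 3)

r' r' g' f r'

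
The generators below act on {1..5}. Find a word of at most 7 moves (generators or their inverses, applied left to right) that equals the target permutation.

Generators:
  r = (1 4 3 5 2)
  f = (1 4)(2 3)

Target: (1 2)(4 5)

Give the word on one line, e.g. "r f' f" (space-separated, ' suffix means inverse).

  after f: (1 4)(2 3)
  after r': (2 4)(3 5)
  after f: (1 4 3 5 2)
  after f: (2 4)(3 5)
  after r': (1 2)(4 5)

f r' f f r'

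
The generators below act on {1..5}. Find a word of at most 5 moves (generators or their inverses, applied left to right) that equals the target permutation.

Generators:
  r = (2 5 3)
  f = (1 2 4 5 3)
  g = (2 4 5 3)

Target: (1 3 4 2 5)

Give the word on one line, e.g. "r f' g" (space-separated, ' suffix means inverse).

r f r'

  after r: (2 5 3)
  after f: (1 2 3 4 5)
  after r': (1 3 4 2 5)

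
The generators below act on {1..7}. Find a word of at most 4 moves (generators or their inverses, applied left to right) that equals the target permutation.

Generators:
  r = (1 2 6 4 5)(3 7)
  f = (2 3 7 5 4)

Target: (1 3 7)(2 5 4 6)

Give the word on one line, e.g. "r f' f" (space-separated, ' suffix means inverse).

f r f

  after f: (2 3 7 5 4)
  after r: (1 2 7)(4 6)
  after f: (1 3 7)(2 5 4 6)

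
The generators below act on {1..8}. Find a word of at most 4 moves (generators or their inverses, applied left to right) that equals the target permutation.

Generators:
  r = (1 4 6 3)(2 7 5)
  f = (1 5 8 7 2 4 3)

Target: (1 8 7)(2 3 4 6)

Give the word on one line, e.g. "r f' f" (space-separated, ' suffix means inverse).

  after f: (1 5 8 7 2 4 3)
  after r': (1 7 5 8 2)(4 6)
  after f': (1 8 7)(2 3 4 6)

f r' f'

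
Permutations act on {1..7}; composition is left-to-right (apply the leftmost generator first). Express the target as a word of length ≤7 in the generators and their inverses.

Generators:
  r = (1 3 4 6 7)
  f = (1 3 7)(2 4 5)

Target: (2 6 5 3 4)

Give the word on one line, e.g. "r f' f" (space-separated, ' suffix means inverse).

  after f': (1 7 3)(2 5 4)
  after f': (1 3 7)(2 4 5)
  after r': (2 3 6 4 5)
  after f: (1 3 6 5 4 2 7)
  after r': (2 6 5 3 4)

f' f' r' f r'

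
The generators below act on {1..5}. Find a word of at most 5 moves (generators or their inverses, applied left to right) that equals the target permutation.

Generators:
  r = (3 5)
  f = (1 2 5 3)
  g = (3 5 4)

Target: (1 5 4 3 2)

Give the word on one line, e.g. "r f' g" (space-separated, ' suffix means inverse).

  after g: (3 5 4)
  after r': (4 5)
  after f: (1 2 5 4 3)
  after r': (1 2 3)(4 5)
  after f: (1 5 4 3 2)

g r' f r' f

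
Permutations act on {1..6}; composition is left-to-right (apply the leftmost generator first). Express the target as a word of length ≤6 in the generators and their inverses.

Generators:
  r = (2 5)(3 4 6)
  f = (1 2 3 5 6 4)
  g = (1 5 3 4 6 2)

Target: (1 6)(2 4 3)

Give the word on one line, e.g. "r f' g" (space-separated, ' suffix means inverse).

r g' f g f'

  after r: (2 5)(3 4 6)
  after g': (1 2)(5 6)
  after f: (1 3 5 4)
  after g: (1 4 5 6 2)
  after f': (1 6)(2 4 3)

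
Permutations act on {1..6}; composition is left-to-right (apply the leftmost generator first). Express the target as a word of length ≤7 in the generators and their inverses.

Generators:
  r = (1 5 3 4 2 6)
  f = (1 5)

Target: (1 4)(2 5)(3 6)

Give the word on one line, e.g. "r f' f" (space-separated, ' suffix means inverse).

r' f f r' r'

  after r': (1 6 2 4 3 5)
  after f: (1 6 2 4 3)
  after f: (1 6 2 4 3 5)
  after r': (1 2 3)(4 5 6)
  after r': (1 4)(2 5)(3 6)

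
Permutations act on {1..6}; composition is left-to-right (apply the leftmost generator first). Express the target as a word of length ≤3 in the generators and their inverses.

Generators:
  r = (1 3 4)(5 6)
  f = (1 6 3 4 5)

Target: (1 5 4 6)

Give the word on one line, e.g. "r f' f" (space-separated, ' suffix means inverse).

  after f: (1 6 3 4 5)
  after r': (1 5 4 6)

f r'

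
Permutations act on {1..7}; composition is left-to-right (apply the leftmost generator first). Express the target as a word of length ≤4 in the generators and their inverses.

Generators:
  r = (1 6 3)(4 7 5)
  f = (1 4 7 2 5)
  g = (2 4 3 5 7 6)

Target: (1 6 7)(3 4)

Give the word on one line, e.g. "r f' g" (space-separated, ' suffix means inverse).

f' f' g'

  after f': (1 5 2 7 4)
  after f': (1 2 4 5 7)
  after g': (1 6 7)(3 4)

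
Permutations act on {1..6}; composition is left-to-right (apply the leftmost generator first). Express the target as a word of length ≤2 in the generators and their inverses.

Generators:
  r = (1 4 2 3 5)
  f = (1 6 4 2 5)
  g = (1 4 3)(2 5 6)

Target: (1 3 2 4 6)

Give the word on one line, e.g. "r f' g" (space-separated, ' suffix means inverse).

  after g': (1 3 4)(2 6 5)
  after f: (1 3 2 4 6)

g' f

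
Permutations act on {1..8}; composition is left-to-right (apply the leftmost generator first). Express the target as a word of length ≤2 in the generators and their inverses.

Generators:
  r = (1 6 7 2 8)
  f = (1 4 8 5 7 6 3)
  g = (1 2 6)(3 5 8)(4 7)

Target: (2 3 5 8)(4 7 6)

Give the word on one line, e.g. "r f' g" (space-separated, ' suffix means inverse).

r g

  after r: (1 6 7 2 8)
  after g: (2 3 5 8)(4 7 6)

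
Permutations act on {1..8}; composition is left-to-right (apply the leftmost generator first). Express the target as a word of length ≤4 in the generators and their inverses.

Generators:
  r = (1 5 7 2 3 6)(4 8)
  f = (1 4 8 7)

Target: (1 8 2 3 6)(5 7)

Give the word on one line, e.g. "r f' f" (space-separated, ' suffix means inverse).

f r

  after f: (1 4 8 7)
  after r: (1 8 2 3 6)(5 7)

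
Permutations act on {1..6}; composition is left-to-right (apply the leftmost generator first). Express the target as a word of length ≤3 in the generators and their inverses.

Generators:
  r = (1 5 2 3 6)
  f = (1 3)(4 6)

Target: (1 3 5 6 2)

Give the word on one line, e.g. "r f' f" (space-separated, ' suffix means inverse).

  after r': (1 6 3 2 5)
  after r': (1 3 5 6 2)

r' r'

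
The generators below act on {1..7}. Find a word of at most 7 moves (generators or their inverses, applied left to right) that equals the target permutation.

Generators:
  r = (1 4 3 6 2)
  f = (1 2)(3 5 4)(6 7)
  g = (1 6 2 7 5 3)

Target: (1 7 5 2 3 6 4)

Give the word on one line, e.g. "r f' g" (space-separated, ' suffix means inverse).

r g' r' f' g

  after r: (1 4 3 6 2)
  after g': (1 4 5 7 2 3)
  after r': (2 4 5 7 6 3)
  after f': (1 2 5 6 4 3)
  after g: (1 7 5 2 3 6 4)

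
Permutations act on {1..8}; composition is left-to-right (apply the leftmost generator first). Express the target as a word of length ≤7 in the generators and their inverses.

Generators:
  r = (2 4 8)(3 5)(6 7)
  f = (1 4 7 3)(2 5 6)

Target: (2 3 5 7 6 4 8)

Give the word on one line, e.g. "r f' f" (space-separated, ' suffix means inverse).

  after f: (1 4 7 3)(2 5 6)
  after f: (1 7)(2 6 5)(3 4)
  after f: (1 3 7 4)
  after f: (2 5 6)
  after r: (2 3 5 7 6 4 8)

f f f f r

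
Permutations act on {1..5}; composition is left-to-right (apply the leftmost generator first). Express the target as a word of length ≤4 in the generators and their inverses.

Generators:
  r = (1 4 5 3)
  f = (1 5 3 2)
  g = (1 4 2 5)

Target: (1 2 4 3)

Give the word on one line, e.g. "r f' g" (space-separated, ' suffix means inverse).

  after f': (1 2 3 5)
  after r': (1 2 5 3 4)
  after r': (1 2 4 3)

f' r' r'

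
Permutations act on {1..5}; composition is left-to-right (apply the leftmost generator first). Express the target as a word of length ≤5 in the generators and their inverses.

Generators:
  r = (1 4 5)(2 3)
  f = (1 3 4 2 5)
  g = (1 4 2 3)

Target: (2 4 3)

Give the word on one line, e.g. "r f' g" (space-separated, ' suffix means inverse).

  after g': (1 3 2 4)
  after f': (2 3 4 5)
  after f': (1 5 4 2)
  after r: (2 4 3)

g' f' f' r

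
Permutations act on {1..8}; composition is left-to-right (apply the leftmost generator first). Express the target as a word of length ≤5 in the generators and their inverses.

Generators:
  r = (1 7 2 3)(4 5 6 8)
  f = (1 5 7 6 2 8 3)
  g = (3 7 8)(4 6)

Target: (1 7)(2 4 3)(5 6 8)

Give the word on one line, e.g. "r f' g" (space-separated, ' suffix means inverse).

  after g: (3 7 8)(4 6)
  after f': (1 3 5)(2 6 4 7)
  after f': (1 8 2 7 6 4 5 3)
  after f': (1 2 5 8 6 4)
  after r': (1 7)(2 4 3)(5 6 8)

g f' f' f' r'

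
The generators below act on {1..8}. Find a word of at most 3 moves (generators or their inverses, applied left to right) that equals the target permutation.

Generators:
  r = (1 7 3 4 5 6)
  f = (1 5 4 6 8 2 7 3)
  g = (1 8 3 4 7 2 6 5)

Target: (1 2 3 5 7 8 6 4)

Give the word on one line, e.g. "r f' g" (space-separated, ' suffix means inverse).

g' g' g'

  after g': (1 5 6 2 7 4 3 8)
  after g': (1 6 7 3)(2 4 8 5)
  after g': (1 2 3 5 7 8 6 4)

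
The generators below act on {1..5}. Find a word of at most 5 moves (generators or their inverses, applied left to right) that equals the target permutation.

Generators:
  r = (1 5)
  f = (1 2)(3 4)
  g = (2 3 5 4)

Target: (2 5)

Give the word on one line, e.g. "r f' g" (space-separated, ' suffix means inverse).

f' g g r'

  after f': (1 2)(3 4)
  after g: (1 3 2)(4 5)
  after g: (1 5 2)
  after r': (2 5)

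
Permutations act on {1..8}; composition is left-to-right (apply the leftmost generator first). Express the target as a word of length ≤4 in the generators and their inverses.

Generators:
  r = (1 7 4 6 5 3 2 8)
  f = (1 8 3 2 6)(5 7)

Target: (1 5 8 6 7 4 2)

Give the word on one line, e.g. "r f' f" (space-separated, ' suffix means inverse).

  after r: (1 7 4 6 5 3 2 8)
  after f': (1 5 8 6 7 4 2)

r f'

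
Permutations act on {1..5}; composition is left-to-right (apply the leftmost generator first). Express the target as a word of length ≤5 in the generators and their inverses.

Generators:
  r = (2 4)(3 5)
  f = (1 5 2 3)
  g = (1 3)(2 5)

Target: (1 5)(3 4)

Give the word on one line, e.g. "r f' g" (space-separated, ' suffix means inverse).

  after f': (1 3 2 5)
  after g': (3 5)
  after r': (2 4)
  after f': (1 3 2 4 5)
  after r': (1 5)(3 4)

f' g' r' f' r'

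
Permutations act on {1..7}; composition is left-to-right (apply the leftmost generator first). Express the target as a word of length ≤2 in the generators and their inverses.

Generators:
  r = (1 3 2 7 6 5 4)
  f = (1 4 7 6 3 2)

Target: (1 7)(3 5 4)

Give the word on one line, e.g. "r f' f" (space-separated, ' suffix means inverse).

  after f': (1 2 3 6 7 4)
  after r: (1 7)(3 5 4)

f' r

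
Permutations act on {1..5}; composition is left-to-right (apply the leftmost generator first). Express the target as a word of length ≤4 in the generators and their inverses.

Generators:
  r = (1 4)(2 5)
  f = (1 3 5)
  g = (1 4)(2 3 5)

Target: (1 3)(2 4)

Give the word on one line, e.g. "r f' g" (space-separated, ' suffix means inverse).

  after f': (1 5 3)
  after g': (1 3 4)(2 5)
  after f: (1 5 2)(3 4)
  after g': (1 3)(2 4)

f' g' f g'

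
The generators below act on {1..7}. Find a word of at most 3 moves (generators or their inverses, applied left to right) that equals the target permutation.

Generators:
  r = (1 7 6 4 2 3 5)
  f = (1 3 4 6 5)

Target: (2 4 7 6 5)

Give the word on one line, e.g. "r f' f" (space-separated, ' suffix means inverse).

  after r': (1 5 3 2 4 6 7)
  after r': (1 3 4 7 5 2 6)
  after f': (2 4 7 6 5)

r' r' f'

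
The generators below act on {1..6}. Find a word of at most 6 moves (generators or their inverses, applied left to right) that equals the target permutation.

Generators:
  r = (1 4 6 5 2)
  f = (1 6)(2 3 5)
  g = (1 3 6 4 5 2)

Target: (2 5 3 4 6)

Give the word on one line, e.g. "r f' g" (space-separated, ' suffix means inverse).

f r g r

  after f: (1 6)(2 3 5)
  after r: (1 5)(2 3)(4 6)
  after g: (1 2 6 5 3)
  after r: (2 5 3 4 6)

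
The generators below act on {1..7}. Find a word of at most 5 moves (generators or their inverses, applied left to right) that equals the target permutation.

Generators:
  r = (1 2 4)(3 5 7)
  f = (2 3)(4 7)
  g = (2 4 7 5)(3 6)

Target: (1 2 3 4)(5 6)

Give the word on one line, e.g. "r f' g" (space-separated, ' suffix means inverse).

r' g r f

  after r': (1 4 2)(3 7 5)
  after g: (1 7 2)(3 5 6)
  after r: (1 3 7 4)(5 6)
  after f: (1 2 3 4)(5 6)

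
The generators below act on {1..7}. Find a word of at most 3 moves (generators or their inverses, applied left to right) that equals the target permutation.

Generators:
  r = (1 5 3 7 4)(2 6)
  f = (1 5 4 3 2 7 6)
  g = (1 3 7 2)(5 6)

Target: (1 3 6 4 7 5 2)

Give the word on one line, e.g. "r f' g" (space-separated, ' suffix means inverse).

  after f: (1 5 4 3 2 7 6)
  after f: (1 4 2 6 5 3 7)
  after f: (1 3 6 4 7 5 2)

f f f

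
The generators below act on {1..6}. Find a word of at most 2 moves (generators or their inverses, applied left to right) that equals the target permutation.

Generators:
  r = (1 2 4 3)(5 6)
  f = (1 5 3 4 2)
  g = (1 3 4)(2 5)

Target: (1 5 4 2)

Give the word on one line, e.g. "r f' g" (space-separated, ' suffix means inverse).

  after g: (1 3 4)(2 5)
  after f': (1 5 4 2)

g f'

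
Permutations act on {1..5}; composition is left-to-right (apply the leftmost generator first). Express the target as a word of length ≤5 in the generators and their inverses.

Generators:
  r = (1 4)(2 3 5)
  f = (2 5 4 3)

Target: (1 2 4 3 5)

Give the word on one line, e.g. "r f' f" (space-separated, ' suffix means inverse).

  after f: (2 5 4 3)
  after r: (1 4 5)
  after f': (1 5)(2 3 4)
  after f': (1 2 4 3 5)

f r f' f'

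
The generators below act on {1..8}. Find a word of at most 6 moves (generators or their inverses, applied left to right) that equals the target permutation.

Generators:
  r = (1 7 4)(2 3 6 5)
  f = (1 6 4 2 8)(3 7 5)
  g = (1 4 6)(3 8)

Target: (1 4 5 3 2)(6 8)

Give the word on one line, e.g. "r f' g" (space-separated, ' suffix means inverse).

  after g: (1 4 6)(3 8)
  after f: (1 2 8 7 5 3)
  after r: (1 3 7 2 8 4)(5 6)
  after r: (1 6 2 8)(3 4 7)
  after f: (1 4 5 3 2)(6 8)

g f r r f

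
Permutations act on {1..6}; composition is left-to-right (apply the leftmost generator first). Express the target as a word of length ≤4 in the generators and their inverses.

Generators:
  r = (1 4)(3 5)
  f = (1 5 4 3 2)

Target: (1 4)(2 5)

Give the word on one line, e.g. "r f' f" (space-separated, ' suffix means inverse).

f r f'

  after f: (1 5 4 3 2)
  after r: (1 3 2 4 5)
  after f': (1 4)(2 5)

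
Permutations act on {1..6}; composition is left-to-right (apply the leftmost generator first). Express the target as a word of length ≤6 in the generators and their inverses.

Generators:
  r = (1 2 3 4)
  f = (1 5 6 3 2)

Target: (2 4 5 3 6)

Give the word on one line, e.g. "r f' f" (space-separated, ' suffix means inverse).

  after r': (1 4 3 2)
  after r': (1 3)(2 4)
  after f': (1 6 5)(2 4 3)
  after f': (1 5 2 4 6)
  after f': (2 4 5 3 6)

r' r' f' f' f'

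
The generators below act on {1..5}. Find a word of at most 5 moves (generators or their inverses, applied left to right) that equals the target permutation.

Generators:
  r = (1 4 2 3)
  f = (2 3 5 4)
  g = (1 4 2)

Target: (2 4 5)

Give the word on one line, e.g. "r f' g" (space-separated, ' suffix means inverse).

f' g' g' r'

  after f': (2 4 5 3)
  after g': (1 2)(3 4 5)
  after g': (1 4 5 3)
  after r': (2 4 5)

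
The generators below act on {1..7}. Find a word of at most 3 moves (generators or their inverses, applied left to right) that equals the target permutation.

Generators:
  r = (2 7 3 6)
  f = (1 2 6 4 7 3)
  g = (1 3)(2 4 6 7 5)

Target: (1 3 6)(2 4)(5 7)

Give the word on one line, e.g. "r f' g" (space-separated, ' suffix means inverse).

  after r': (2 6 3 7)
  after g': (1 3 6)(2 4)(5 7)

r' g'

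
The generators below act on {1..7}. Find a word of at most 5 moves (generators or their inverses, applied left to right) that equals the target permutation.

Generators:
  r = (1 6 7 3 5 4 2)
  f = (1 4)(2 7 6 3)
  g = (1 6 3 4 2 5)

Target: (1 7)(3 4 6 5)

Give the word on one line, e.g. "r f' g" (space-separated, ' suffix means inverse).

r' r' f r r

  after r': (1 2 4 5 3 7 6)
  after r': (1 4 3 6 2 5 7)
  after f: (2 5 6 7 4)
  after r: (1 6 3 5 7 2 4)
  after r: (1 7)(3 4 6 5)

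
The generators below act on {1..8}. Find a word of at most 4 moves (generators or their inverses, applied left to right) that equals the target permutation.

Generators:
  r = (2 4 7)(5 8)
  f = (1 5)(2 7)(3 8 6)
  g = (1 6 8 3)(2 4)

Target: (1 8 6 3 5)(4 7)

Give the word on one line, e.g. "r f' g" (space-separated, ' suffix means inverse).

f r

  after f: (1 5)(2 7)(3 8 6)
  after r: (1 8 6 3 5)(4 7)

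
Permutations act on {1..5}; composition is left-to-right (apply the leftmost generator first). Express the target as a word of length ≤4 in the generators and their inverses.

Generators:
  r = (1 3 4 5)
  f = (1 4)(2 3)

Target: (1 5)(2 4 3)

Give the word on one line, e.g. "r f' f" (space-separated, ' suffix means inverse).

  after f': (1 4)(2 3)
  after r: (1 5)(2 4 3)

f' r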